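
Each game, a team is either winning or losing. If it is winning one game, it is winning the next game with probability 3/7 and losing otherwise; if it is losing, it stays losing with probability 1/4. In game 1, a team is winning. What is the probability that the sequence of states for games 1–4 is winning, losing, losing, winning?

3/28

Game 1 is given. For each transition, use the conditional probability from the current state:
P(losing | winning) = 4/7; P(losing | losing) = 1/4; P(winning | losing) = 3/4.
P = 4/7 × 1/4 × 3/4 = 12/112 = 3/28.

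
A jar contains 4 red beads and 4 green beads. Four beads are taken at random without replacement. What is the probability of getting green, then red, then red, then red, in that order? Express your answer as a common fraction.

2/35

Each draw changes the counts, so multiply the conditional probabilities along the sequence:
P = 4/8 × 4/7 × 3/6 × 2/5 = 96/1680 = 2/35.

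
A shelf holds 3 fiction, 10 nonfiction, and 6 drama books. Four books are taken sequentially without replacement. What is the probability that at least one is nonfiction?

625/646

P(no nonfiction) = 9/19 × 8/18 × 7/17 × 6/16 = 3024/93024 = 21/646.
P(at least one) = 1 − 21/646 = 625/646.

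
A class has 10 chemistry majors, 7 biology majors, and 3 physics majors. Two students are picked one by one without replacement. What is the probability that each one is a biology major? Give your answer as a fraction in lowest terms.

P = 7/20 × 6/19 = 42/380 = 21/190.

21/190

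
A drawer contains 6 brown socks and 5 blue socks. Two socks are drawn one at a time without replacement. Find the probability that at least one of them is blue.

P(no blue) = 6/11 × 5/10 = 30/110 = 3/11.
P(at least one) = 1 − 3/11 = 8/11.

8/11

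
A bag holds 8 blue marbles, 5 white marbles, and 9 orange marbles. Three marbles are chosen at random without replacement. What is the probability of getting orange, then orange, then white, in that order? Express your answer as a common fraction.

Multiply the probability of each draw given the previous ones:
P = 9/22 × 8/21 × 5/20 = 360/9240 = 3/77.

3/77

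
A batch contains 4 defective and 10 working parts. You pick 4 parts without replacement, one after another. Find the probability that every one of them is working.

P(every draw is working) = 10/14 × 9/13 × 8/12 × 7/11 = 5040/24024 = 30/143.

30/143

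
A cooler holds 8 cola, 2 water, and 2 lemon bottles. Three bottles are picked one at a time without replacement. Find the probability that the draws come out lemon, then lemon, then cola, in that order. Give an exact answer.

2/165

Multiply the probability of each draw given the previous ones:
P = 2/12 × 1/11 × 8/10 = 16/1320 = 2/165.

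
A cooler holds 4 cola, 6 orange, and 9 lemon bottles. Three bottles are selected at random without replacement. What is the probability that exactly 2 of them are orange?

One ordering (orange drawn first) has probability 6/19 × 5/18 × 13/17 = 390/5814 = 65/969.
There are C(3,2) = 3 such orderings, each equally likely, so P = 3 × 65/969 = 65/323.

65/323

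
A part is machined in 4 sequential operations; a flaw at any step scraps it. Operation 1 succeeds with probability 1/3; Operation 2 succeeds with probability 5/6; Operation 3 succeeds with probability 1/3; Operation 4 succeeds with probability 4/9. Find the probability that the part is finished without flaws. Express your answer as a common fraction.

The events are sequential, so multiply the conditional probabilities:
P = 1/3 × 5/6 × 1/3 × 4/9 = 20/486 = 10/243.

10/243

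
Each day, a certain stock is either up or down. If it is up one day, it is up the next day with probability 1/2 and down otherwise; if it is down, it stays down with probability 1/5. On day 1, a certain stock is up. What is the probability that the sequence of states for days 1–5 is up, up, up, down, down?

Day 1 is given. For each transition, use the conditional probability from the current state:
P(up | up) = 1/2; P(up | up) = 1/2; P(down | up) = 1/2; P(down | down) = 1/5.
P = 1/2 × 1/2 × 1/2 × 1/5 = 1/40.

1/40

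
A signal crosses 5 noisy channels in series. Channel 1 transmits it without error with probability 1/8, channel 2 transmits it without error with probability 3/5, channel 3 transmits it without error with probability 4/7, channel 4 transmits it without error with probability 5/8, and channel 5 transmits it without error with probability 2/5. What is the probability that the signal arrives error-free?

3/280

The events are sequential, so multiply the conditional probabilities:
P = 1/8 × 3/5 × 4/7 × 5/8 × 2/5 = 120/11200 = 3/280.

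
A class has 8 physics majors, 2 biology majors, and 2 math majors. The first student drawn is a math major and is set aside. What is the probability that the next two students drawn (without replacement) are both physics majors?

28/55

With the first student removed, 8 physics majors remain out of 11.
P = 8/11 × 7/10 = 56/110 = 28/55.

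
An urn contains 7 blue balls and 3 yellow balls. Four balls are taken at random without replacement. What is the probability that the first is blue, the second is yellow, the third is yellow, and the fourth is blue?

1/20

Multiply the probability of each draw given the previous ones:
P = 7/10 × 3/9 × 2/8 × 6/7 = 252/5040 = 1/20.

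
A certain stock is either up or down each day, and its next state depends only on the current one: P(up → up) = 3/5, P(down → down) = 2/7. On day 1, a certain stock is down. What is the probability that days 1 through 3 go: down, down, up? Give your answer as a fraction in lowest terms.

10/49

Day 1 is given. For each transition, use the conditional probability from the current state:
P(down | down) = 2/7; P(up | down) = 5/7.
P = 2/7 × 5/7 = 10/49.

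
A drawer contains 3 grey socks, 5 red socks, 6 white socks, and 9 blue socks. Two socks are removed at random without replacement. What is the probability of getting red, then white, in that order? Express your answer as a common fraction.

15/253

Each draw changes the counts, so multiply the conditional probabilities along the sequence:
P = 5/23 × 6/22 = 30/506 = 15/253.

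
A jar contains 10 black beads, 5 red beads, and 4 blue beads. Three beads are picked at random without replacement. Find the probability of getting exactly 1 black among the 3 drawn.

120/323

One ordering (black drawn first) has probability 10/19 × 9/18 × 8/17 = 720/5814 = 40/323.
There are C(3,1) = 3 such orderings, each equally likely, so P = 3 × 40/323 = 120/323.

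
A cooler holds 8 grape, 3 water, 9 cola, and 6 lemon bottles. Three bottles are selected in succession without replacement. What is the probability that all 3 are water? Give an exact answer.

P = 3/26 × 2/25 × 1/24 = 6/15600 = 1/2600.

1/2600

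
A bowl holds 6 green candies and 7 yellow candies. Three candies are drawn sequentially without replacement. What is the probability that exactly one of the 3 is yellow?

105/286

One ordering (yellow drawn first) has probability 7/13 × 6/12 × 5/11 = 210/1716 = 35/286.
There are C(3,1) = 3 such orderings, each equally likely, so P = 3 × 35/286 = 105/286.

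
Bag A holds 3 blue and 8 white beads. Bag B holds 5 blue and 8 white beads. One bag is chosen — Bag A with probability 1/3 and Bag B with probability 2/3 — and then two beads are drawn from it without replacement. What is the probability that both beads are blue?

From Bag A: P(both blue) = (3/11)(2/10) = 3/55.
From Bag B: P(both blue) = (5/13)(4/12) = 5/39.
Total probability = (1/3)(3/55) + (2/3)(5/39) = 667/6435.

667/6435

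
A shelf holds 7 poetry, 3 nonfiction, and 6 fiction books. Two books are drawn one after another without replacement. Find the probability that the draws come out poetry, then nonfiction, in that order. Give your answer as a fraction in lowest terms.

7/80

Each draw changes the counts, so multiply the conditional probabilities along the sequence:
P = 7/16 × 3/15 = 21/240 = 7/80.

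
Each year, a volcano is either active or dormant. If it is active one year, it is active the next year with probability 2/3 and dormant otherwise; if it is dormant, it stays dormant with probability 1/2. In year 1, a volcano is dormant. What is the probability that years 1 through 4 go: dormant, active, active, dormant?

Year 1 is given. For each transition, use the conditional probability from the current state:
P(active | dormant) = 1/2; P(active | active) = 2/3; P(dormant | active) = 1/3.
P = 1/2 × 2/3 × 1/3 = 2/18 = 1/9.

1/9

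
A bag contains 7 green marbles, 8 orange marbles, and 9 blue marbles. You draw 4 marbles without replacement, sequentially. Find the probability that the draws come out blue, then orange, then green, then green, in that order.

Each draw changes the counts, so multiply the conditional probabilities along the sequence:
P = 9/24 × 8/23 × 7/22 × 6/21 = 3024/255024 = 3/253.

3/253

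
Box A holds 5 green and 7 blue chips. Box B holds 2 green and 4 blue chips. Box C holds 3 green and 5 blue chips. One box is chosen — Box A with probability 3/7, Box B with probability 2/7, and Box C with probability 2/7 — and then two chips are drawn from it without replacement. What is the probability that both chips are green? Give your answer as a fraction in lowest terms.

1853/16170

From Box A: P(both green) = (5/12)(4/11) = 5/33.
From Box B: P(both green) = (2/6)(1/5) = 1/15.
From Box C: P(both green) = (3/8)(2/7) = 3/28.
Total probability = (3/7)(5/33) + (2/7)(1/15) + (2/7)(3/28) = 1853/16170.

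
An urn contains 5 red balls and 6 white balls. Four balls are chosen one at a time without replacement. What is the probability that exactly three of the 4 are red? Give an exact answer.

2/11

One ordering (red drawn first) has probability 5/11 × 4/10 × 3/9 × 6/8 = 360/7920 = 1/22.
There are C(4,3) = 4 such orderings, each equally likely, so P = 4 × 1/22 = 2/11.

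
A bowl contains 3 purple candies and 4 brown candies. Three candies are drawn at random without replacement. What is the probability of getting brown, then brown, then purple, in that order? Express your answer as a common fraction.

Each draw changes the counts, so multiply the conditional probabilities along the sequence:
P = 4/7 × 3/6 × 3/5 = 36/210 = 6/35.

6/35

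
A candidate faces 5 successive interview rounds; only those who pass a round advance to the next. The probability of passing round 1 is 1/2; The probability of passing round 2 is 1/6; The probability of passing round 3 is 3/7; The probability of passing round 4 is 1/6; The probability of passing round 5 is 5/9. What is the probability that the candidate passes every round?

5/1512

The events are sequential, so multiply the conditional probabilities:
P = 1/2 × 1/6 × 3/7 × 1/6 × 5/9 = 15/4536 = 5/1512.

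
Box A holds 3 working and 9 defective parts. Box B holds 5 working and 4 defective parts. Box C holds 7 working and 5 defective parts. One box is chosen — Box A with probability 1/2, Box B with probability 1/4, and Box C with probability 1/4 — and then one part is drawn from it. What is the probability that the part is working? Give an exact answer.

From Box A: P(working) = 3/12.
From Box B: P(working) = 5/9.
From Box C: P(working) = 7/12.
Total probability = (1/2)(3/12) + (1/4)(5/9) + (1/4)(7/12) = 59/144.

59/144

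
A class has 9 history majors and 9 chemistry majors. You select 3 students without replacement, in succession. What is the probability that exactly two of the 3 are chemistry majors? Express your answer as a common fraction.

One ordering (chemistry majors drawn first) has probability 9/18 × 8/17 × 9/16 = 648/4896 = 9/68.
There are C(3,2) = 3 such orderings, each equally likely, so P = 3 × 9/68 = 27/68.

27/68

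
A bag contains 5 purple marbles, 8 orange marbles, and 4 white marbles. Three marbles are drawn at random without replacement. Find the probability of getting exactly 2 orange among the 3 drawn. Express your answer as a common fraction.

63/170

One ordering (orange drawn first) has probability 8/17 × 7/16 × 9/15 = 504/4080 = 21/170.
There are C(3,2) = 3 such orderings, each equally likely, so P = 3 × 21/170 = 63/170.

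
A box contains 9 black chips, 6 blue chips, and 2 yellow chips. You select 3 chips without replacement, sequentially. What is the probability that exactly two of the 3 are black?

One ordering (black drawn first) has probability 9/17 × 8/16 × 8/15 = 576/4080 = 12/85.
There are C(3,2) = 3 such orderings, each equally likely, so P = 3 × 12/85 = 36/85.

36/85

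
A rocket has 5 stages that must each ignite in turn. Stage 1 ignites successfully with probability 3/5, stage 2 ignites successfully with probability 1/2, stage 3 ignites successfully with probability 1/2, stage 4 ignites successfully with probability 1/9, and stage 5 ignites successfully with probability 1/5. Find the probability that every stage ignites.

Each stage is reached only if all earlier stages succeed, so
P = 3/5 × 1/2 × 1/2 × 1/9 × 1/5 = 3/900 = 1/300.

1/300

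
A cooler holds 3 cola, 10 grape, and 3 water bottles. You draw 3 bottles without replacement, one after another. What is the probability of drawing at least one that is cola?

137/280

P(no cola) = 13/16 × 12/15 × 11/14 = 1716/3360 = 143/280.
P(at least one) = 1 − 143/280 = 137/280.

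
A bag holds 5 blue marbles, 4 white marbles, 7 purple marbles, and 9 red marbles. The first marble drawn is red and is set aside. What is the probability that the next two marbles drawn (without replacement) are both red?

After the first draw, 8 of the remaining 24 marbles are red.
P = 8/24 × 7/23 = 56/552 = 7/69.

7/69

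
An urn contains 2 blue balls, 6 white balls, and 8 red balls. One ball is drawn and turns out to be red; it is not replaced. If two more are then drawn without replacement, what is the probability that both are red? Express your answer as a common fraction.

1/5

With the first ball removed, 7 red remain out of 15.
P = 7/15 × 6/14 = 42/210 = 1/5.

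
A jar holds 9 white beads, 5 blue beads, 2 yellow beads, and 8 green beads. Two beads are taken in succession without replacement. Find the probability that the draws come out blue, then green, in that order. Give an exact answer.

Each draw changes the counts, so multiply the conditional probabilities along the sequence:
P = 5/24 × 8/23 = 40/552 = 5/69.

5/69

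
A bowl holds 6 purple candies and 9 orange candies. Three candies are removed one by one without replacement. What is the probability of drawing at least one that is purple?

53/65

P(no purple) = 9/15 × 8/14 × 7/13 = 504/2730 = 12/65.
P(at least one) = 1 − 12/65 = 53/65.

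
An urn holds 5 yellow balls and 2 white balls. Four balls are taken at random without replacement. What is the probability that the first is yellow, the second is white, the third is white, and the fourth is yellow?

1/21

Each draw changes the counts, so multiply the conditional probabilities along the sequence:
P = 5/7 × 2/6 × 1/5 × 4/4 = 40/840 = 1/21.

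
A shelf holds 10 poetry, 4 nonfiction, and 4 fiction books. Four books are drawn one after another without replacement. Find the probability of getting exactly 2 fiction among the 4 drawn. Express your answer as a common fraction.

91/510

One ordering (fiction drawn first) has probability 4/18 × 3/17 × 14/16 × 13/15 = 2184/73440 = 91/3060.
There are C(4,2) = 6 such orderings, each equally likely, so P = 6 × 91/3060 = 91/510.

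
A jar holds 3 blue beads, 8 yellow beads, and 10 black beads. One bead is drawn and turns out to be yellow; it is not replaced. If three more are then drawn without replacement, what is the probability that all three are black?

With the first bead removed, 10 black remain out of 20.
P = 10/20 × 9/19 × 8/18 = 720/6840 = 2/19.

2/19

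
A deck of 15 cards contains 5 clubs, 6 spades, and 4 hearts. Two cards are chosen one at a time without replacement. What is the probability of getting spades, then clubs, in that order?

1/7

Each draw changes the counts, so multiply the conditional probabilities along the sequence:
P = 6/15 × 5/14 = 30/210 = 1/7.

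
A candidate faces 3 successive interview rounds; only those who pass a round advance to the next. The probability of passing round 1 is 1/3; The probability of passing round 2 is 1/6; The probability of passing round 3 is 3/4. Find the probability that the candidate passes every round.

1/24

The events are sequential, so multiply the conditional probabilities:
P = 1/3 × 1/6 × 3/4 = 3/72 = 1/24.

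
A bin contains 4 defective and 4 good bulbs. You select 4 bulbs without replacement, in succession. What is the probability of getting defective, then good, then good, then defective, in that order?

3/35

Each draw changes the counts, so multiply the conditional probabilities along the sequence:
P = 4/8 × 4/7 × 3/6 × 3/5 = 144/1680 = 3/35.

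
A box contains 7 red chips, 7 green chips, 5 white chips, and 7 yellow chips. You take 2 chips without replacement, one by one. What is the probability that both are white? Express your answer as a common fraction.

2/65

P(every draw is white) = 5/26 × 4/25 = 20/650 = 2/65.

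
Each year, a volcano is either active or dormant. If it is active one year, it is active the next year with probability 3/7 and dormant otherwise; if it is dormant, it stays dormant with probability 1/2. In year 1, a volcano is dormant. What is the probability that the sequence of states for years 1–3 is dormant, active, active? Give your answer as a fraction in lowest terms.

3/14

Year 1 is given. For each transition, use the conditional probability from the current state:
P(active | dormant) = 1/2; P(active | active) = 3/7.
P = 1/2 × 3/7 = 3/14.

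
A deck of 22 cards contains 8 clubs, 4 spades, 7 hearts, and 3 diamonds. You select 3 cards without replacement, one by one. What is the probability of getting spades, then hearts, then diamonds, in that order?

Chain rule:
P = 4/22 × 7/21 × 3/20 = 84/9240 = 1/110.

1/110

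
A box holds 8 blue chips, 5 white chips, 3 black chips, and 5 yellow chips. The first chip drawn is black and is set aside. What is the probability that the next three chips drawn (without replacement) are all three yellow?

1/114

With the first chip removed, 5 yellow remain out of 20.
P = 5/20 × 4/19 × 3/18 = 60/6840 = 1/114.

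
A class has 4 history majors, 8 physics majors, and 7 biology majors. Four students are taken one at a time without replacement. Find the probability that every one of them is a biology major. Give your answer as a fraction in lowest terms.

P(every draw is a biology major) = 7/19 × 6/18 × 5/17 × 4/16 = 840/93024 = 35/3876.

35/3876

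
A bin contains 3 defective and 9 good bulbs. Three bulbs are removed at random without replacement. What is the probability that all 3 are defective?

1/220

P(every draw is defective) = 3/12 × 2/11 × 1/10 = 6/1320 = 1/220.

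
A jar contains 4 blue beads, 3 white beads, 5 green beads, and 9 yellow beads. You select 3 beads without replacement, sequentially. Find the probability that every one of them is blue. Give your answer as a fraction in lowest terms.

P(every draw is blue) = 4/21 × 3/20 × 2/19 = 24/7980 = 2/665.

2/665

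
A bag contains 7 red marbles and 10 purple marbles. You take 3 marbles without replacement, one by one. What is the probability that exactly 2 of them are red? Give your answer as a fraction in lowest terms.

21/68

One ordering (red drawn first) has probability 7/17 × 6/16 × 10/15 = 420/4080 = 7/68.
There are C(3,2) = 3 such orderings, each equally likely, so P = 3 × 7/68 = 21/68.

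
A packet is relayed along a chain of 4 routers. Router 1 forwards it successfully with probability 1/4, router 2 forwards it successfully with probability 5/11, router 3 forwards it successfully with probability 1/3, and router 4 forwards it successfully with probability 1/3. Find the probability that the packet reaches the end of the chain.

The events are sequential, so multiply the conditional probabilities:
P = 1/4 × 5/11 × 1/3 × 1/3 = 5/396.

5/396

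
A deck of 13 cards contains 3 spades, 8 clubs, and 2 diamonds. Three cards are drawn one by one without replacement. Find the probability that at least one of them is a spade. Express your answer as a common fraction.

83/143

P(no spades) = 10/13 × 9/12 × 8/11 = 720/1716 = 60/143.
P(at least one) = 1 − 60/143 = 83/143.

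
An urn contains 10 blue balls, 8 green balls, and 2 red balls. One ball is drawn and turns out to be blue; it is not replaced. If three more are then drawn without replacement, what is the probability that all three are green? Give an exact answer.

After the first draw, 8 of the remaining 19 balls are green.
P = 8/19 × 7/18 × 6/17 = 336/5814 = 56/969.

56/969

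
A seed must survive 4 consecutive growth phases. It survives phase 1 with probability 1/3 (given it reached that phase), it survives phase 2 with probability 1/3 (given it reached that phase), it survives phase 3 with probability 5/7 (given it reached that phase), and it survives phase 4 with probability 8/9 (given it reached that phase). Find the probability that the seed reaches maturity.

Each stage is reached only if all earlier stages succeed, so
P = 1/3 × 1/3 × 5/7 × 8/9 = 40/567.

40/567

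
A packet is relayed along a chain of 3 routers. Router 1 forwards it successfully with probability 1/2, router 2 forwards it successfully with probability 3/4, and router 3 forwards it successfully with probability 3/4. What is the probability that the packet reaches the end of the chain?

Multiplying along the chain,
P = 1/2 × 3/4 × 3/4 = 9/32.

9/32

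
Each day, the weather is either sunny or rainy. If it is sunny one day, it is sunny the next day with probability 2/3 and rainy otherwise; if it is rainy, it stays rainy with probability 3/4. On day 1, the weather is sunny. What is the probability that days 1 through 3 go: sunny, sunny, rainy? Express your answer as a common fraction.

Day 1 is given. For each transition, use the conditional probability from the current state:
P(sunny | sunny) = 2/3; P(rainy | sunny) = 1/3.
P = 2/3 × 1/3 = 2/9.

2/9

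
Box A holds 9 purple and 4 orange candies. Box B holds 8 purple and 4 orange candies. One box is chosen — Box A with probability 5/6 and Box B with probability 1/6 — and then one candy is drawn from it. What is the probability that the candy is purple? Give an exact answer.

161/234

From Box A: P(purple) = 9/13.
From Box B: P(purple) = 8/12.
Total probability = (5/6)(9/13) + (1/6)(8/12) = 161/234.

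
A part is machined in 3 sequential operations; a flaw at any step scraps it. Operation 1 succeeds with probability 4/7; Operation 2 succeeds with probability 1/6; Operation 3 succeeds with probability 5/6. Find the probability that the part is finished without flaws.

5/63

Each stage is reached only if all earlier stages succeed, so
P = 4/7 × 1/6 × 5/6 = 20/252 = 5/63.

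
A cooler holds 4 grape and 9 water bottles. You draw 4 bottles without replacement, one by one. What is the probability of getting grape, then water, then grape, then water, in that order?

Multiply the probability of each draw given the previous ones:
P = 4/13 × 9/12 × 3/11 × 8/10 = 864/17160 = 36/715.

36/715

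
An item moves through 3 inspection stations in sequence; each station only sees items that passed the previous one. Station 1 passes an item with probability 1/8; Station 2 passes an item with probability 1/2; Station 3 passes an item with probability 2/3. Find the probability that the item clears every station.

1/24

Each stage is reached only if all earlier stages succeed, so
P = 1/8 × 1/2 × 2/3 = 2/48 = 1/24.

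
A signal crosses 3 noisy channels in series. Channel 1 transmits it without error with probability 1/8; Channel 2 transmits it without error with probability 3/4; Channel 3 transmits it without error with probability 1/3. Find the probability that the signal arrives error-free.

1/32

Multiplying along the chain,
P = 1/8 × 3/4 × 1/3 = 3/96 = 1/32.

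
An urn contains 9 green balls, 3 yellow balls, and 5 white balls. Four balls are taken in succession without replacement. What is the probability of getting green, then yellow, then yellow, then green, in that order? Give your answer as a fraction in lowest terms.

Chain rule:
P = 9/17 × 3/16 × 2/15 × 8/14 = 432/57120 = 9/1190.

9/1190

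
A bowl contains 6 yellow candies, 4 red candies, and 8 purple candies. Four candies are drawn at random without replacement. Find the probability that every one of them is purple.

P = 8/18 × 7/17 × 6/16 × 5/15 = 1680/73440 = 7/306.

7/306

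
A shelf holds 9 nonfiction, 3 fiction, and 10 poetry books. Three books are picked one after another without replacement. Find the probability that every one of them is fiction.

1/1540

P = 3/22 × 2/21 × 1/20 = 6/9240 = 1/1540.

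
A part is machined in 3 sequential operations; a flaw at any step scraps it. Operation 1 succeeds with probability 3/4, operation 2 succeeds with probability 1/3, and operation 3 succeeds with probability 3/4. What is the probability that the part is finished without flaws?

Multiplying along the chain,
P = 3/4 × 1/3 × 3/4 = 9/48 = 3/16.

3/16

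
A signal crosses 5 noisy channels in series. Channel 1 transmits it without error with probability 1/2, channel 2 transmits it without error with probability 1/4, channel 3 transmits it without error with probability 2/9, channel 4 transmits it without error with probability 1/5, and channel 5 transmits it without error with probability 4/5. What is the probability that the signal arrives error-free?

1/225

The events are sequential, so multiply the conditional probabilities:
P = 1/2 × 1/4 × 2/9 × 1/5 × 4/5 = 8/1800 = 1/225.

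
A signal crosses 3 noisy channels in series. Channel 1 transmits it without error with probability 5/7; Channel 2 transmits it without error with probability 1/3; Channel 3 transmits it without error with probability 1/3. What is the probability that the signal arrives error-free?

5/63

The events are sequential, so multiply the conditional probabilities:
P = 5/7 × 1/3 × 1/3 = 5/63.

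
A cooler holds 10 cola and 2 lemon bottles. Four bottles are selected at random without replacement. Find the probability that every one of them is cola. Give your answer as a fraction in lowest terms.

14/33

P(all cola) = 10/12 × 9/11 × 8/10 × 7/9 = 5040/11880 = 14/33.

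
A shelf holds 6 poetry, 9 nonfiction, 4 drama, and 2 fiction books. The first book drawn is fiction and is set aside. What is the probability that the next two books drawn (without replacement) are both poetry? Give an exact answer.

3/38

With the first book removed, 6 poetry remain out of 20.
P = 6/20 × 5/19 = 30/380 = 3/38.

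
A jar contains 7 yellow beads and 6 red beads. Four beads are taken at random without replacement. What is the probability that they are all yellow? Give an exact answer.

7/143

P = 7/13 × 6/12 × 5/11 × 4/10 = 840/17160 = 7/143.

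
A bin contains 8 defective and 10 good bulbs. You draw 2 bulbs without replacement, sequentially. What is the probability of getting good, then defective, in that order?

40/153

Chain rule:
P = 10/18 × 8/17 = 80/306 = 40/153.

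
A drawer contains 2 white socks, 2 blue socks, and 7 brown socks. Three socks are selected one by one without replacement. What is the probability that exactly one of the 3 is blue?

One ordering (blue drawn first) has probability 2/11 × 9/10 × 8/9 = 144/990 = 8/55.
There are C(3,1) = 3 such orderings, each equally likely, so P = 3 × 8/55 = 24/55.

24/55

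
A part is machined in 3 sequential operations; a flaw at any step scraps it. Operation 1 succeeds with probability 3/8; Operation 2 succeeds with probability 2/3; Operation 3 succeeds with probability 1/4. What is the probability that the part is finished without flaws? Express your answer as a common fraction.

The events are sequential, so multiply the conditional probabilities:
P = 3/8 × 2/3 × 1/4 = 6/96 = 1/16.

1/16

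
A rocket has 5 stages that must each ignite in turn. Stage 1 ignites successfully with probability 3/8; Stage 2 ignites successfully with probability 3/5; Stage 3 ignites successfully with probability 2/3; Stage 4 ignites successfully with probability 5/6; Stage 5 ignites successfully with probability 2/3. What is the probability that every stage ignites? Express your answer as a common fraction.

1/12

The events are sequential, so multiply the conditional probabilities:
P = 3/8 × 3/5 × 2/3 × 5/6 × 2/3 = 180/2160 = 1/12.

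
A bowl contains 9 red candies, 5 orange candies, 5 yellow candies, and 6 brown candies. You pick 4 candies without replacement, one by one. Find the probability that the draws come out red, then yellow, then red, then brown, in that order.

Multiply the probability of each draw given the previous ones:
P = 9/25 × 5/24 × 8/23 × 6/22 = 2160/303600 = 9/1265.

9/1265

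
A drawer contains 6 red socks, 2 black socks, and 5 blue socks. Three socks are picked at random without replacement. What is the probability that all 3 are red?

10/143

P = 6/13 × 5/12 × 4/11 = 120/1716 = 10/143.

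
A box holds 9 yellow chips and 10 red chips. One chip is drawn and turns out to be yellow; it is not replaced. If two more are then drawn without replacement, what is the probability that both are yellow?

28/153

After the first draw, 8 of the remaining 18 chips are yellow.
P = 8/18 × 7/17 = 56/306 = 28/153.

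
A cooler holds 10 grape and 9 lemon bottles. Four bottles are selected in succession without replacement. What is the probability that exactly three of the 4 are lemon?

70/323

One ordering (lemon drawn first) has probability 9/19 × 8/18 × 7/17 × 10/16 = 5040/93024 = 35/646.
There are C(4,3) = 4 such orderings, each equally likely, so P = 4 × 35/646 = 70/323.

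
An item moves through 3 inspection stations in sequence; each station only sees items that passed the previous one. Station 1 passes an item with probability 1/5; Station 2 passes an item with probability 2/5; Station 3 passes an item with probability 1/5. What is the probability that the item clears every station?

2/125

Multiplying along the chain,
P = 1/5 × 2/5 × 1/5 = 2/125.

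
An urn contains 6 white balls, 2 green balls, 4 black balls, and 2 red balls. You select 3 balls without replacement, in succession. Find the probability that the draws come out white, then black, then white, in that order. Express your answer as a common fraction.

5/91

Multiply the probability of each draw given the previous ones:
P = 6/14 × 4/13 × 5/12 = 120/2184 = 5/91.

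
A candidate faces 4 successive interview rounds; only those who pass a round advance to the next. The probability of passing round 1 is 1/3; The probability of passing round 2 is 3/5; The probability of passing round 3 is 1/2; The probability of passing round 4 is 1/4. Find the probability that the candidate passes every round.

1/40

Multiplying along the chain,
P = 1/3 × 3/5 × 1/2 × 1/4 = 3/120 = 1/40.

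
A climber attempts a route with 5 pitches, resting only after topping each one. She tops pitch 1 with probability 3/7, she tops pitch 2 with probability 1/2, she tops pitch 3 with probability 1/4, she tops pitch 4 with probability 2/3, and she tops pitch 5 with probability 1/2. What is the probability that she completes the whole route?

1/56

The events are sequential, so multiply the conditional probabilities:
P = 3/7 × 1/2 × 1/4 × 2/3 × 1/2 = 6/336 = 1/56.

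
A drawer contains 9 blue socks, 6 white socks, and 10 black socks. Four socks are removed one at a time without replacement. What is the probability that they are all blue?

P(all blue) = 9/25 × 8/24 × 7/23 × 6/22 = 3024/303600 = 63/6325.

63/6325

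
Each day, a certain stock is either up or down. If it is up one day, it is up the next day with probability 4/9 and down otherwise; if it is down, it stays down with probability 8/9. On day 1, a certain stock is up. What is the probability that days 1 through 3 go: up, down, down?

Day 1 is given. For each transition, use the conditional probability from the current state:
P(down | up) = 5/9; P(down | down) = 8/9.
P = 5/9 × 8/9 = 40/81.

40/81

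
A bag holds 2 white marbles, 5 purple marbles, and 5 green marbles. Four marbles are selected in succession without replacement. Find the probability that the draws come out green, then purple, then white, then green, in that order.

Each draw changes the counts, so multiply the conditional probabilities along the sequence:
P = 5/12 × 5/11 × 2/10 × 4/9 = 200/11880 = 5/297.

5/297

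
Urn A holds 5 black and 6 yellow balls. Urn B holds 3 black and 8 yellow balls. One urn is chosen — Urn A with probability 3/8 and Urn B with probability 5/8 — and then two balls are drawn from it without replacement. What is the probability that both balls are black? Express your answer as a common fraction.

From Urn A: P(both black) = (5/11)(4/10) = 2/11.
From Urn B: P(both black) = (3/11)(2/10) = 3/55.
Total probability = (3/8)(2/11) + (5/8)(3/55) = 9/88.

9/88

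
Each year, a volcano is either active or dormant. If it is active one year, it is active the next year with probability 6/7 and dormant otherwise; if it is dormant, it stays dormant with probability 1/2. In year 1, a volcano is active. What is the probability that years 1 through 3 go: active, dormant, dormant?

Year 1 is given. For each transition, use the conditional probability from the current state:
P(dormant | active) = 1/7; P(dormant | dormant) = 1/2.
P = 1/7 × 1/2 = 1/14.

1/14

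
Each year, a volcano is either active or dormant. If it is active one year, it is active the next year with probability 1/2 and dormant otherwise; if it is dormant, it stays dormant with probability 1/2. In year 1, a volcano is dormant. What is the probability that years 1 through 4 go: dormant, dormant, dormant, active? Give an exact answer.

1/8

Year 1 is given. For each transition, use the conditional probability from the current state:
P(dormant | dormant) = 1/2; P(dormant | dormant) = 1/2; P(active | dormant) = 1/2.
P = 1/2 × 1/2 × 1/2 = 1/8.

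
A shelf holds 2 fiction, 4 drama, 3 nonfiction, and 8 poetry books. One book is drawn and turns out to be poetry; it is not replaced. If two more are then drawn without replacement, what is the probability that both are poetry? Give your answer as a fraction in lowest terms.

With the first book removed, 7 poetry remain out of 16.
P = 7/16 × 6/15 = 42/240 = 7/40.

7/40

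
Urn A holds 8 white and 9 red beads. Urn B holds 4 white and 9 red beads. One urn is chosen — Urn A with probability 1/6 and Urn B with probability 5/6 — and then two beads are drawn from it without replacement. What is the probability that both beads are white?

From Urn A: P(both white) = (8/17)(7/16) = 7/34.
From Urn B: P(both white) = (4/13)(3/12) = 1/13.
Total probability = (1/6)(7/34) + (5/6)(1/13) = 87/884.

87/884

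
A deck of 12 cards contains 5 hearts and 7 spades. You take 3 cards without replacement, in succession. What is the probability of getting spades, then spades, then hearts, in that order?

Chain rule:
P = 7/12 × 6/11 × 5/10 = 210/1320 = 7/44.

7/44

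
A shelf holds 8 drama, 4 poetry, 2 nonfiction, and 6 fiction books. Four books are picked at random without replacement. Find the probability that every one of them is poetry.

P(all poetry) = 4/20 × 3/19 × 2/18 × 1/17 = 24/116280 = 1/4845.

1/4845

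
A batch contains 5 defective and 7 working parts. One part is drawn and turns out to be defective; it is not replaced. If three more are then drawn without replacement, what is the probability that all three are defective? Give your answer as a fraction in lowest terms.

4/165

With the first part removed, 4 defective remain out of 11.
P = 4/11 × 3/10 × 2/9 = 24/990 = 4/165.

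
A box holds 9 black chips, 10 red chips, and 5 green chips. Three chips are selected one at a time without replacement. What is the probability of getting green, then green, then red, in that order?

Multiply the probability of each draw given the previous ones:
P = 5/24 × 4/23 × 10/22 = 200/12144 = 25/1518.

25/1518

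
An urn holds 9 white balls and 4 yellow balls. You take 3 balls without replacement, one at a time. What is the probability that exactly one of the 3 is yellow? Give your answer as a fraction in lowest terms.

72/143

One ordering (yellow drawn first) has probability 4/13 × 9/12 × 8/11 = 288/1716 = 24/143.
There are C(3,1) = 3 such orderings, each equally likely, so P = 3 × 24/143 = 72/143.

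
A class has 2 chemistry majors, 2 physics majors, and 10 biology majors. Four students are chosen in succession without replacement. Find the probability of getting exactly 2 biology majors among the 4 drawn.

One ordering (biology majors drawn first) has probability 10/14 × 9/13 × 4/12 × 3/11 = 1080/24024 = 45/1001.
There are C(4,2) = 6 such orderings, each equally likely, so P = 6 × 45/1001 = 270/1001.

270/1001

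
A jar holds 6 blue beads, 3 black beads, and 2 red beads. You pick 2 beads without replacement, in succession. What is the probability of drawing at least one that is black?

27/55

P(no black) = 8/11 × 7/10 = 56/110 = 28/55.
P(at least one) = 1 − 28/55 = 27/55.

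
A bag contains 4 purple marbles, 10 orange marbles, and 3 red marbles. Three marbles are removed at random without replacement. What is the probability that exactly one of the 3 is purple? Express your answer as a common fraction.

39/85

One ordering (purple drawn first) has probability 4/17 × 13/16 × 12/15 = 624/4080 = 13/85.
There are C(3,1) = 3 such orderings, each equally likely, so P = 3 × 13/85 = 39/85.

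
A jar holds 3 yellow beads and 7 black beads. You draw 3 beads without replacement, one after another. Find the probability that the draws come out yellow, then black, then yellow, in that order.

Chain rule:
P = 3/10 × 7/9 × 2/8 = 42/720 = 7/120.

7/120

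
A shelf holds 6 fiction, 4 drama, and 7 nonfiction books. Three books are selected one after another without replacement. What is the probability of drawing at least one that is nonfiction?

14/17

P(no nonfiction) = 10/17 × 9/16 × 8/15 = 720/4080 = 3/17.
P(at least one) = 1 − 3/17 = 14/17.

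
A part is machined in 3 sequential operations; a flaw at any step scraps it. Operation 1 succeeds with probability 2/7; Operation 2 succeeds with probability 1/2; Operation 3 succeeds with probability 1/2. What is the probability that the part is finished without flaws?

1/14

The events are sequential, so multiply the conditional probabilities:
P = 2/7 × 1/2 × 1/2 = 2/28 = 1/14.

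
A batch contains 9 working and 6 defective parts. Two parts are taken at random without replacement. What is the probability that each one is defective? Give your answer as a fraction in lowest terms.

1/7

P(every draw is defective) = 6/15 × 5/14 = 30/210 = 1/7.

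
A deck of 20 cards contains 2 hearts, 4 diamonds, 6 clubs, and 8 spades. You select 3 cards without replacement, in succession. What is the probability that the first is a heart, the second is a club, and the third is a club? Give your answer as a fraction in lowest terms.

1/114

Multiply the probability of each draw given the previous ones:
P = 2/20 × 6/19 × 5/18 = 60/6840 = 1/114.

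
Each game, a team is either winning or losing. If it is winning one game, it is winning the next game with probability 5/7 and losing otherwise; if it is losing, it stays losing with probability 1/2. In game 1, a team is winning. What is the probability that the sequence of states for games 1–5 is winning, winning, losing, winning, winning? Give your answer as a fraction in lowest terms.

25/343

Game 1 is given. For each transition, use the conditional probability from the current state:
P(winning | winning) = 5/7; P(losing | winning) = 2/7; P(winning | losing) = 1/2; P(winning | winning) = 5/7.
P = 5/7 × 2/7 × 1/2 × 5/7 = 50/686 = 25/343.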